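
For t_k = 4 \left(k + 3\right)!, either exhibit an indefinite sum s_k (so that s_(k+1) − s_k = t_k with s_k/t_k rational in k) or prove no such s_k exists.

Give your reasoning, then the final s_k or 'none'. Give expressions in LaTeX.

no hypergeometric antidifference exists

t_(k+1)/t_k = k + 4.
Take A(k)=k + 4, B(k)=1, C(k)=1.
Solve (k + 4)·f(k+1) − (1)·f(k) = 1.
From deg A=1, deg B=0, deg C=0: d=-1.
Bound -1 < 0, so the key equation has no polynomial solution.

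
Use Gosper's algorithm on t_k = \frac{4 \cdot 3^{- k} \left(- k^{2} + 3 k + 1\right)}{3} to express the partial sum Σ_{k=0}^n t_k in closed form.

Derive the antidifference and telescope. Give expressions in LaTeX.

Compute t_(k+1)/t_k: get (k**2 - k - 3)/(3*(k**2 - 3*k - 1)).
A = 1/3, B = 1, C = k**2 - 3*k - 1.
Need (1/3)·f(k+1) − (1)·f(k) = k**2 - 3*k - 1.
d = 2 from the (0,0,2) case.
Coefficient equations give f(k) = -3*(2*k**2 - 4*k - 3)/4.
Get s_k = R·t_k = (2*k**2 - 4*k - 3)/3**k with R(k) = B(k−1)f(k)/C(k) = -3*(2*k**2 - 4*k - 3)/(4*(k**2 - 3*k - 1)).
Verify: 4*(-k**2 + 3*k + 1)/(3*3**k) matches t_k.
s_(n+1) = 3**(-n - 1)*(2*n**2 - 5) and s_(0) = -3, so S(n) = 3**(-n - 1)*(3**(n + 2) + 2*n**2 - 5).

S(n) = 3^{- n - 1} \left(3^{n + 2} + 2 n^{2} - 5\right)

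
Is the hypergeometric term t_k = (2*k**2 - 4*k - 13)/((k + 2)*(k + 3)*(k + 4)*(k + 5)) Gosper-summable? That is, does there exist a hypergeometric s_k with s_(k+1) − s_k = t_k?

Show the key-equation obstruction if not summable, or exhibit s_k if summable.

Yes. s_k = k*(-k**2 - 57*k - 98)/(24*(k + 2)*(k + 3)*(k + 4)).

The ratio is (k + 2)*(4*k - 2*(k + 1)**2 + 17)/((k + 6)*(-2*k**2 + 4*k + 13)).
Take A(k)=k + 2, B(k)=k + 6, C(k)=k**2 - 2*k - 13/2.
f must satisfy (k + 2)·f(k+1) − (k + 5)·f(k) = k**2 - 2*k - 13/2.
Bound: deg f ≤ 3.
Solving with deg f ≤ 3: f(k) = -k*(k**2 + 57*k + 98)/48.
Get s_k = R·t_k = k*(-k**2 - 57*k - 98)/(24*(k + 2)*(k + 3)*(k + 4)) with R(k) = B(k−1)f(k)/C(k) = -k*(k + 5)*(k**2 + 57*k + 98)/(24*(2*k**2 - 4*k - 13)).
Check: Δs_k = (2*k**2 - 4*k - 13)/(k**4 + 14*k**3 + 71*k**2 + 154*k + 120). ✓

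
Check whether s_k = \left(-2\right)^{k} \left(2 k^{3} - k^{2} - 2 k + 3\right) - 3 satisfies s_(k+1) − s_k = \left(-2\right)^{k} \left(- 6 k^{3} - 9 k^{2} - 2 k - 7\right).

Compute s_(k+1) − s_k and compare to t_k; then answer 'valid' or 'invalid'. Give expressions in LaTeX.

valid (s_(k+1) − s_k reduces to t_k)

s_(k+1) = (-2)**(k + 1)*(-2*k + 2*(k + 1)**3 - (k + 1)**2 + 1) - 3
s_(k+1) − s_k = (-2)**k*(-6*k**3 - 9*k**2 - 2*k - 7)
(s_(k+1) − s_k) − t_k = 0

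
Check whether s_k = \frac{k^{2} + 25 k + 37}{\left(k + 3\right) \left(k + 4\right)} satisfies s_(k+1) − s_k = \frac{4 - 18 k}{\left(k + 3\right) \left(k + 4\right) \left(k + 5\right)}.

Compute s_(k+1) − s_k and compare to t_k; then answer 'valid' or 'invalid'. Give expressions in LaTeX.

s_(k+1) = (25*k + (k + 1)**2 + 62)/((k + 4)*(k + 5))
s_(k+1) − s_k = 2*(2 - 9*k)/(k**3 + 12*k**2 + 47*k + 60)
(s_(k+1) − s_k) − t_k = 0

Valid: the claim telescopes to t_k.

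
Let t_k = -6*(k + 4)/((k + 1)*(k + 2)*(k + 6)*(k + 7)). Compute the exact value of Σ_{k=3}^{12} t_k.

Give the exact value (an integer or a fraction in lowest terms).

Ratio r(k) = (k + 1)*(k + 5)*(k + 6)/((k + 3)*(k + 4)*(k + 8)).
Normal form (A,B,C) = (k + 1, k + 8, k**4 + 16*k**3 + 95*k**2 + 248*k + 240).
Need (k + 1)·f(k+1) − (k + 7)·f(k) = k**4 + 16*k**3 + 95*k**2 + 248*k + 240.
Bound: deg f ≤ 6.
Match coefficients ⇒ f(k) = k*(k + 2)*(k + 3)*(k + 4)*(k + 5)*(k + 7)/12.
R(k) = B(k−1)·f(k)/C(k) = k*(k + 2)*(k + 7)**2/(12*(k + 4)); s_k = R·t_k = k*(-k - 7)/(2*(k**2 + 7*k + 6)).
Check: Δs_k = 6*(-k - 4)/(k**4 + 16*k**3 + 83*k**2 + 152*k + 84). ✓
Telescoping: Σ = s_(13) − s_(3) = -65/133 − (-5/12) = -115/1596.

Σ = -115/1596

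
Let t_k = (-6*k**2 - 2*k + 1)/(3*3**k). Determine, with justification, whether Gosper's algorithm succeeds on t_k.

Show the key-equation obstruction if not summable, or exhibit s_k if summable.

t_(k+1)/t_k = (6*k**2 + 14*k + 7)/(3*(6*k**2 + 2*k - 1)).
Normal form (A,B,C) = (1/3, 1, k**2 + k/3 - 1/6).
Solve (1/3)·f(k+1) − (1)·f(k) = k**2 + k/3 - 1/6.
d = 2 from the (0,0,2) case.
Solving with deg f ≤ 2: f(k) = -(3*k**2 + 4*k + 3)/2.
Then R = B(k−1)f/C = -3*(3*k**2 + 4*k + 3)/(6*k**2 + 2*k - 1), so s_k = R(k)·t_k = (3*k**2 + 4*k + 3)/3**k.
Δs = (-6*k**2 - 2*k + 1)/(3*3**k), as required.

Yes. s_k = (3*k**2 + 4*k + 3)/3**k.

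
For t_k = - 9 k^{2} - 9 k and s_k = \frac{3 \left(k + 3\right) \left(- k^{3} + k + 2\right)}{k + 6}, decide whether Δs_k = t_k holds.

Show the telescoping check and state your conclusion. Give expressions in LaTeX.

s_(k+1) = 3*(k + 4)*(k - (k + 1)**3 + 3)/(k + 7)
s_(k+1) − s_k = 9*(-k**4 - 12*k**3 - 34*k**2 - 23*k + 2)/(k**2 + 13*k + 42)
(s_(k+1) − s_k) − t_k = 9*(2*k**3 + 21*k**2 + 19*k + 2)/(k**2 + 13*k + 42)

Invalid: residual \frac{9 \left(2 k^{3} + 21 k^{2} + 19 k + 2\right)}{k^{2} + 13 k + 42} ≠ 0.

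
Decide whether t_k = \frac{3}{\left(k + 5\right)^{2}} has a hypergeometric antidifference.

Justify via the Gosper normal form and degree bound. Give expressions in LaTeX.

Ratio r(k) = (k + 5)**2/(k + 6)**2.
Normal form (A,B,C) = (k**2 + 10*k + 25, k**2 + 12*k + 36, 1).
Solve (k**2 + 10*k + 25)·f(k+1) − (k**2 + 10*k + 25)·f(k) = 1.
deg f ≤ 0 (via 2,2,0).
Write f(k) = c0. Then LHS − RHS = -1, requiring -1 = 0: contradictory. No certificate.

No. Not Gosper-summable.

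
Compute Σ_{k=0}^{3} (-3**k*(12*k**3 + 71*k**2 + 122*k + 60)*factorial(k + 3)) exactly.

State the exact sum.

t_(k+1)/t_k = 3*(12*k**4 + 155*k**3 + 728*k**2 + 1465*k + 1060)/(12*k**3 + 71*k**2 + 122*k + 60).
So A=3*k + 12 and B=1, with C=k**3 + 71*k**2/12 + 61*k/6 + 5.
f must satisfy (3*k + 12)·f(k+1) − (1)·f(k) = k**3 + 71*k**2/12 + 61*k/6 + 5.
d = 2 from the (1,0,3) case.
Coefficient equations give f(k) = k*(4*k + 1)/12.
Certificate R = B(k−1)f/C = k*(4*k + 1)/(12*k**3 + 71*k**2 + 122*k + 60) gives s_k = -3**k*k*(4*k + 1)*factorial(k + 3).
Check: Δs_k = -3**k*(12*k**3 + 71*k**2 + 122*k + 60)*factorial(k + 3). ✓
Sum = s_(4) − s_(0); s_(4) = -27760320, s_(0) = 0 ⇒ -27760320.

Σ = -27760320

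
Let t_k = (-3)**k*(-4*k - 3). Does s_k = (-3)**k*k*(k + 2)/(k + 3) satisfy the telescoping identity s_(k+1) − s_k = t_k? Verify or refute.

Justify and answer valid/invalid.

Invalid: residual (-3)**k*(4*k**2 + 16*k + 9)/(k**2 + 7*k + 12) ≠ 0.

s_(k+1) = (-3)**(k + 1)*(k + 1)*(k + 3)/(k + 4)
s_(k+1) − s_k = (-3)**k*(-4*k**3 - 27*k**2 - 53*k - 27)/(k**2 + 7*k + 12)
(s_(k+1) − s_k) − t_k = (-3)**k*(4*k**2 + 16*k + 9)/(k**2 + 7*k + 12)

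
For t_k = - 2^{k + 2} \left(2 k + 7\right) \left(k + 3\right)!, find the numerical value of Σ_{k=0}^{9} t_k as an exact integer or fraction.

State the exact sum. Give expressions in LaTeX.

Σ = -25505877196776

Compute t_(k+1)/t_k: get 2*(k + 4)*(2*k + 9)/(2*k + 7).
Gosper form: A/B · C(k+1)/C(k) with A=2*k + 8, B=1, C=k + 7/2.
Solve (2*k + 8)·f(k+1) − (1)·f(k) = k + 7/2.
deg f ≤ 0 (via 1,0,1).
Solve for f: f(k) = 1/2 (degree 0 ≤ 0).
Certificate R = B(k−1)f/C = 1/(2*k + 7) gives s_k = -2**(k + 2)*factorial(k + 3).
s_(k+1) − s_k = -2**(k + 2)*(2*k + 7)*factorial(k + 3) = t_k.
Σ_(k=0)^(9) t_k = s_(10) − s_(0) = -25505877196800 − (-24) = -25505877196776.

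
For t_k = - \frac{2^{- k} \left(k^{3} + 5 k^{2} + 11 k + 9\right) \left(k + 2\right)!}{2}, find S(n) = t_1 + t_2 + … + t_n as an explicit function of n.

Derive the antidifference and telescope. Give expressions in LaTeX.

Step 1: r(k) = (k**4 + 11*k**3 + 48*k**2 + 98*k + 78)/(2*(k**3 + 5*k**2 + 11*k + 9)).
Factor: A=k/2 + 3/2; B=1; C=k**3 + 5*k**2 + 11*k + 9.
Need (k/2 + 3/2)·f(k+1) − (1)·f(k) = k**3 + 5*k**2 + 11*k + 9.
Degrees (1,0,3) ⇒ d ≤ 2.
Coefficient equations give f(k) = 2*k*(k + 2).
So s_k = (B(k−1)f/C)·t_k = (2*k*(k + 2)/(k**3 + 5*k**2 + 11*k + 9))·t_k = -k*(k + 2)*factorial(k + 2)/2**k.
s_(k+1) − s_k = -(k**3 + 5*k**2 + 11*k + 9)*factorial(k + 2)/(2*2**k) = t_k.
Σ_(k=1)^n t_k = s_(n+1) − s_(1) = (-2**(-n - 1)*(n + 1)*(n + 3)*factorial(n + 3)) − (-9), i.e. (18*2**n - n**5*factorial(n) - 10*n**4*factorial(n) - 38*n**3*factorial(n) - 68*n**2*factorial(n) - 57*n*factorial(n) - 18*factorial(n))/(2*2**n).

S(n) = \frac{2^{- n} \left(18 \cdot 2^{n} - n^{5} n! - 10 n^{4} n! - 38 n^{3} n! - 68 n^{2} n! - 57 n n! - 18 n!\right)}{2}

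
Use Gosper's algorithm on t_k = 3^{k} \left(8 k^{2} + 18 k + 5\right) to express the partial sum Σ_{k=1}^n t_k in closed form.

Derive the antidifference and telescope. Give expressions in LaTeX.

Ratio r(k) = 3*(8*k**2 + 34*k + 31)/(8*k**2 + 18*k + 5).
Gosper form: A/B · C(k+1)/C(k) with A=3, B=1, C=k**2 + 9*k/4 + 5/8.
f must satisfy (3)·f(k+1) − (1)·f(k) = k**2 + 9*k/4 + 5/8.
Degrees (0,0,2) ⇒ d ≤ 2.
Solve for f: f(k) = (4*k**2 - 3*k + 1)/8 (degree 2 ≤ 2).
So s_k = (B(k−1)f/C)·t_k = ((4*k**2 - 3*k + 1)/(8*k**2 + 18*k + 5))·t_k = 3**k*(4*k**2 - 3*k + 1).
Check: Δs_k = 3**k*(8*k**2 + 18*k + 5). ✓
Evaluate: s_(n+1) = 3**(n + 1)*(4*n**2 + 5*n + 2); subtract s_(1) = 6 ⇒ S(n) = 12*3**n*n**2 + 15*3**n*n + 6*3**n - 6.

S(n) = 12 \cdot 3^{n} n^{2} + 15 \cdot 3^{n} n + 6 \cdot 3^{n} - 6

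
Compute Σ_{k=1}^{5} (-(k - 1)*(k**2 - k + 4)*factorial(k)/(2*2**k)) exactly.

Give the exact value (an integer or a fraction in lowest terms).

Σ = -225

t_(k+1)/t_k = k*(k + 1)*(-k + (k + 1)**2 + 3)/(2*(k - 1)*(k**2 - k + 4)).
Take A(k)=k/2 + 1/2, B(k)=1, C(k)=k**3 - 2*k**2 + 5*k - 4.
Need (k/2 + 1/2)·f(k+1) − (1)·f(k) = k**3 - 2*k**2 + 5*k - 4.
From deg A=1, deg B=0, deg C=3: d=2.
Match coefficients ⇒ f(k) = 2*(k - 2)*(k - 1).
Then R = B(k−1)f/C = 2*(k - 2)/(k**2 - k + 4), so s_k = R(k)·t_k = -(k - 2)*(k - 1)*factorial(k)/2**k.
Verify: -(k - 1)*(k**2 - k + 4)*factorial(k)/(2*2**k) matches t_k.
Evaluate s at k=6 and k=1: -225 and 0; difference -225.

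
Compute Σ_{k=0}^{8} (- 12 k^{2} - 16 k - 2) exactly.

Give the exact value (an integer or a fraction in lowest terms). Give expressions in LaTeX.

Σ = -3042

The ratio is (6*k**2 + 20*k + 15)/(6*k**2 + 8*k + 1).
Normal form (A,B,C) = (1, 1, k**2 + 4*k/3 + 1/6).
f must satisfy (1)·f(k+1) − (1)·f(k) = k**2 + 4*k/3 + 1/6.
deg f ≤ 3 (via 0,0,2).
Coefficient equations give f(k) = k*(2*k**2 + k - 2)/6.
So s_k = (B(k−1)f/C)·t_k = (k*(2*k**2 + k - 2)/(6*k**2 + 8*k + 1))·t_k = 2*k*(-2*k**2 - k + 2).
Δs = -12*k**2 - 16*k - 2, as required.
Σ_(k=0)^(8) t_k = s_(9) − s_(0) = -3042 − (0) = -3042.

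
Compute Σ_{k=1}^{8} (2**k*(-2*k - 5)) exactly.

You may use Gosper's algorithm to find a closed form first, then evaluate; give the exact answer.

Compute t_(k+1)/t_k: get 2*(2*k + 7)/(2*k + 5).
Take A(k)=2, B(k)=1, C(k)=k + 5/2.
Solve (2)·f(k+1) − (1)·f(k) = k + 5/2.
Degrees (0,0,1) ⇒ d ≤ 1.
Solving with deg f ≤ 1: f(k) = (2*k + 1)/2.
Then R = B(k−1)f/C = (2*k + 1)/(2*k + 5), so s_k = R(k)·t_k = 2**k*(-2*k - 1).
s_(k+1) − s_k = 2**k*(-2*k - 5) = t_k.
Telescoping: Σ = s_(9) − s_(1) = -9728 − (-6) = -9722.

Σ = -9722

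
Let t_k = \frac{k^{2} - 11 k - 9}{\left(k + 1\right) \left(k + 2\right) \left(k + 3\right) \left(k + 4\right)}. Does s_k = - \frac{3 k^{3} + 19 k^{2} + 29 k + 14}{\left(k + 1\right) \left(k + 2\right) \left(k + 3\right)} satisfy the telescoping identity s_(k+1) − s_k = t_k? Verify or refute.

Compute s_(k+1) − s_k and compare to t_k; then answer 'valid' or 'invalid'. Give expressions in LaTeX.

Valid: the claim telescopes to t_k.

s_(k+1) = (-29*k - 3*(k + 1)**3 - 19*(k + 1)**2 - 43)/((k + 2)*(k + 3)*(k + 4))
s_(k+1) − s_k = (k**2 - 11*k - 9)/(k**4 + 10*k**3 + 35*k**2 + 50*k + 24)
(s_(k+1) − s_k) − t_k = 0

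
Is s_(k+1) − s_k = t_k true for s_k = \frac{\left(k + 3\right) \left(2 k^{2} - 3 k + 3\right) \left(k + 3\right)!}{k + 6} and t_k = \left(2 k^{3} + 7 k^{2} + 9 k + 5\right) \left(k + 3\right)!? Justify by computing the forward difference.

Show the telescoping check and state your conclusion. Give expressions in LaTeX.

Invalid: residual - \frac{3 \left(2 k^{4} + 19 k^{3} + 49 k^{2} + 62 k + 27\right) \left(k + 3\right)!}{\left(k + 6\right) \left(k + 7\right)} ≠ 0.

s_(k+1) = (k + 4)*(2*k**2 + k + 2)*factorial(k + 4)/(k + 7)
s_(k+1) − s_k = (2*k**5 + 27*k**4 + 127*k**3 + 269*k**2 + 257*k + 129)*factorial(k + 3)/((k + 6)*(k + 7))
(s_(k+1) − s_k) − t_k = -3*(2*k**4 + 19*k**3 + 49*k**2 + 62*k + 27)*factorial(k + 3)/((k + 6)*(k + 7))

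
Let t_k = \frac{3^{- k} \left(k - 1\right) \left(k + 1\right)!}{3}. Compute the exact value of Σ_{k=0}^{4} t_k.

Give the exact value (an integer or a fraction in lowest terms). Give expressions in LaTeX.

Σ = 53/27

Step 1: r(k) = k*(k + 2)/(3*(k - 1)).
Factor: A=k/3 + 2/3; B=1; C=k - 1.
Solve (k/3 + 2/3)·f(k+1) − (1)·f(k) = k - 1.
Degrees (1,0,1) ⇒ d ≤ 0.
Solve for f: f(k) = 3 (degree 0 ≤ 0).
R(k) = B(k−1)·f(k)/C(k) = 3/(k - 1); s_k = R·t_k = factorial(k + 1)/3**k.
Check: Δs_k = (k - 1)*factorial(k + 1)/(3*3**k). ✓
Evaluate s at k=5 and k=0: 80/27 and 1; difference 53/27.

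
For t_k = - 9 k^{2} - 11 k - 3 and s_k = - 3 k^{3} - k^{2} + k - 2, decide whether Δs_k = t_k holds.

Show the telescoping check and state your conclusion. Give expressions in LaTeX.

s_(k+1) = k - 3*(k + 1)**3 - (k + 1)**2 - 1
s_(k+1) − s_k = -9*k**2 - 11*k - 3
(s_(k+1) − s_k) − t_k = 0

Valid — Δs_k = t_k.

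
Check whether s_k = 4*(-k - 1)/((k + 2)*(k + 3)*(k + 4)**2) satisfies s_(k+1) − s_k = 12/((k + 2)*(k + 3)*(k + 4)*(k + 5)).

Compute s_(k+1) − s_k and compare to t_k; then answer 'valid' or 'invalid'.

Invalid: residual 12*(-4*k - 17)/(k**6 + 23*k**5 + 217*k**4 + 1073*k**3 + 2926*k**2 + 4160*k + 2400) ≠ 0.

s_(k+1) = 4*(-k - 2)/((k + 3)*(k + 4)*(k + 5)**2)
s_(k+1) − s_k = 12*(k**2 + 5*k + 3)/(k**6 + 23*k**5 + 217*k**4 + 1073*k**3 + 2926*k**2 + 4160*k + 2400)
(s_(k+1) − s_k) − t_k = 12*(-4*k - 17)/(k**6 + 23*k**5 + 217*k**4 + 1073*k**3 + 2926*k**2 + 4160*k + 2400)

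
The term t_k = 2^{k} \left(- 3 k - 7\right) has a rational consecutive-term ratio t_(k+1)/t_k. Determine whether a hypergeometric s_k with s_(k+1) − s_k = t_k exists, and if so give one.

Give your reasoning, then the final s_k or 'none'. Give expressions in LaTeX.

s_k = 2^{k} \left(- 3 k - 1\right)

r(k) = 2*(3*k + 10)/(3*k + 7) after simplifying.
Factor: A=2; B=1; C=k + 7/3.
Solve (2)·f(k+1) − (1)·f(k) = k + 7/3.
d = 1 from the (0,0,1) case.
Solving with deg f ≤ 1: f(k) = (3*k + 1)/3.
Certificate R = B(k−1)f/C = (3*k + 1)/(3*k + 7) gives s_k = 2**k*(-3*k - 1).
Verify: 2**k*(-3*k - 7) matches t_k.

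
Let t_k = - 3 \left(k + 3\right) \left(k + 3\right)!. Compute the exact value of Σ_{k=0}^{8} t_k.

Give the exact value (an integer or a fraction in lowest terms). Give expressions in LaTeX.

Σ = -1437004782

The ratio is (k + 4)**2/(k + 3).
Gosper form: A/B · C(k+1)/C(k) with A=k + 4, B=1, C=k + 3.
Need (k + 4)·f(k+1) − (1)·f(k) = k + 3.
d = 0 from the (1,0,1) case.
A polynomial solution: f(k) = 1.
Then R = B(k−1)f/C = 1/(k + 3), so s_k = R(k)·t_k = -3*factorial(k + 3).
Check: Δs_k = -3*(k + 3)*factorial(k + 3). ✓
Telescoping: Σ = s_(9) − s_(0) = -1437004800 − (-18) = -1437004782.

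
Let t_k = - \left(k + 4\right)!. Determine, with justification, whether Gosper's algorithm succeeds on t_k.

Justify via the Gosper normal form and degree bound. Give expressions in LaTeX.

No — t_k has no hypergeometric antidifference.

t_(k+1)/t_k = k + 5.
A = k + 5, B = 1, C = 1.
Key eq: (k + 5)·f(k+1) = (1)·f(k) + (1).
d = -1 from the (1,0,0) case.
Bound -1 < 0, so the key equation has no polynomial solution.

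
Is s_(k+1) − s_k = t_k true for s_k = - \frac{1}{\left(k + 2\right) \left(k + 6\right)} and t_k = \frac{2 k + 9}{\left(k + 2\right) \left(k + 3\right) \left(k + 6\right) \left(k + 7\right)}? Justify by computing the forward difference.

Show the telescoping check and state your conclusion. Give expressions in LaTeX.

s_(k+1) = -1/((k + 3)*(k + 7))
s_(k+1) − s_k = (2*k + 9)/(k**4 + 18*k**3 + 113*k**2 + 288*k + 252)
(s_(k+1) − s_k) − t_k = 0

Valid: the claim telescopes to t_k.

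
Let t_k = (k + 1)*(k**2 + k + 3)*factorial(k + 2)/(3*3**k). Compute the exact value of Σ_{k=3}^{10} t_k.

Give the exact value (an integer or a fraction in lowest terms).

Σ = 3023801360/729

r(k) = (k + 2)*(k + 3)*(k + (k + 1)**2 + 4)/(3*(k + 1)*(k**2 + k + 3)) after simplifying.
Factor: A=k/3 + 1; B=1; C=k**3 + 2*k**2 + 4*k + 3.
f must satisfy (k/3 + 1)·f(k+1) − (1)·f(k) = k**3 + 2*k**2 + 4*k + 3.
From deg A=1, deg B=0, deg C=3: d=2.
Solving with deg f ≤ 2: f(k) = 3*(k**2 - 3).
Get s_k = R·t_k = (k**2 - 3)*factorial(k + 2)/3**k with R(k) = B(k−1)f(k)/C(k) = 3*(k**2 - 3)/((k + 1)*(k**2 + k + 3)).
Δs = (k + 1)*(k**2 + k + 3)*factorial(k + 2)/(3*3**k), as required.
Σ_(k=3)^(10) t_k = s_(11) − s_(3) = 3023820800/729 − (80/3) = 3023801360/729.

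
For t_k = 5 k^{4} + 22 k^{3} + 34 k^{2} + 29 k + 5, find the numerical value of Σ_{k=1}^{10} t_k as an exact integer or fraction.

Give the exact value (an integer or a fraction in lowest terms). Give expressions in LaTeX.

Σ = 207950

t_(k+1)/t_k = (5*k**4 + 42*k**3 + 130*k**2 + 183*k + 95)/(5*k**4 + 22*k**3 + 34*k**2 + 29*k + 5).
Factor: A=1; B=1; C=k**4 + 22*k**3/5 + 34*k**2/5 + 29*k/5 + 1.
f must satisfy (1)·f(k+1) − (1)·f(k) = k**4 + 22*k**3/5 + 34*k**2/5 + 29*k/5 + 1.
Degrees (0,0,4) ⇒ d ≤ 5.
Coefficient equations give f(k) = k*(k**4 + 3*k**3 + 2*k**2 + 3*k - 4)/5.
Then R = B(k−1)f/C = k*(k**4 + 3*k**3 + 2*k**2 + 3*k - 4)/(5*k**4 + 22*k**3 + 34*k**2 + 29*k + 5), so s_k = R(k)·t_k = k*(k**4 + 3*k**3 + 2*k**2 + 3*k - 4).
s_(k+1) − s_k = 5*k**4 + 22*k**3 + 34*k**2 + 29*k + 5 = t_k.
Evaluate s at k=11 and k=1: 207955 and 5; difference 207950.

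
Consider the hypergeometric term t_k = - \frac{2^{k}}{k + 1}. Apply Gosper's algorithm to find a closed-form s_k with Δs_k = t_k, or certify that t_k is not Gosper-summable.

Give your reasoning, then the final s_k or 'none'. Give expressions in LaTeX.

t_(k+1)/t_k = 2*(k + 1)/(k + 2).
So A=2*k + 2 and B=k + 2, with C=1.
Key eq: (2*k + 2)·f(k+1) = (k + 1)·f(k) + (1).
Bound: deg f ≤ -1.
Bound -1 < 0, so the key equation has no polynomial solution.

none (Gosper's algorithm certifies no s_k)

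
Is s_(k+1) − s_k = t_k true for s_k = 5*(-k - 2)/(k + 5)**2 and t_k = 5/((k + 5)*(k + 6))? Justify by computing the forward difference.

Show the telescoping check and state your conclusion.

s_(k+1) = 5*(-k - 3)/(k + 6)**2
s_(k+1) − s_k = 5*(k**2 + 5*k - 3)/(k**4 + 22*k**3 + 181*k**2 + 660*k + 900)
(s_(k+1) − s_k) − t_k = 15*(-2*k - 11)/(k**4 + 22*k**3 + 181*k**2 + 660*k + 900)

Invalid: residual 15*(-2*k - 11)/(k**4 + 22*k**3 + 181*k**2 + 660*k + 900) ≠ 0.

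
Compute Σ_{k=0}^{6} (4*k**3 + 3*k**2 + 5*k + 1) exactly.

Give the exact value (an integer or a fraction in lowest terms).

Σ = 2149

The ratio is (4*k**3 + 15*k**2 + 23*k + 13)/(4*k**3 + 3*k**2 + 5*k + 1).
Factor: A=1; B=1; C=k**3 + 3*k**2/4 + 5*k/4 + 1/4.
Need (1)·f(k+1) − (1)·f(k) = k**3 + 3*k**2/4 + 5*k/4 + 1/4.
Degrees (0,0,3) ⇒ d ≤ 4.
Coefficient equations give f(k) = k*(k**3 - k**2 + 2*k - 1)/4.
Get s_k = R·t_k = k*(k**3 - k**2 + 2*k - 1) with R(k) = B(k−1)f(k)/C(k) = k*(k**3 - k**2 + 2*k - 1)/(4*k**3 + 3*k**2 + 5*k + 1).
Verify: 4*k**3 + 3*k**2 + 5*k + 1 matches t_k.
Telescoping: Σ = s_(7) − s_(0) = 2149 − (0) = 2149.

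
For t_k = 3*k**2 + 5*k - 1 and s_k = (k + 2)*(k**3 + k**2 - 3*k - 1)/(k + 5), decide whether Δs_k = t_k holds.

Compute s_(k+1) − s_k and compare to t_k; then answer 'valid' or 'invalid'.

s_(k+1) = (k**4 + 7*k**3 + 14*k**2 + 4*k - 6)/(k + 6)
s_(k+1) − s_k = (3*k**4 + 32*k**3 + 87*k**2 + 58*k - 18)/(k**2 + 11*k + 30)
(s_(k+1) − s_k) − t_k = 3*(-2*k**3 - 19*k**2 - 27*k + 4)/(k**2 + 11*k + 30)

Invalid: residual 3*(-2*k**3 - 19*k**2 - 27*k + 4)/(k**2 + 11*k + 30) ≠ 0.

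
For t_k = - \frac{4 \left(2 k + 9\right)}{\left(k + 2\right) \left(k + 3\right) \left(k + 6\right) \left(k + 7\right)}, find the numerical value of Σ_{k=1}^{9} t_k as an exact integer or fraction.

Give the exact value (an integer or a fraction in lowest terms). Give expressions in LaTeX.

The ratio is (k + 2)*(k + 6)*(2*k + 11)/((k + 4)*(k + 8)*(2*k + 9)).
Normal form (A,B,C) = (k + 2, k + 8, k**3 + 27*k**2/2 + 121*k/2 + 90).
Key eq: (k + 2)·f(k+1) = (k + 7)·f(k) + (k**3 + 27*k**2/2 + 121*k/2 + 90).
deg f ≤ 5 (via 1,1,3).
Solving with deg f ≤ 5: f(k) = k*(k + 3)*(k + 4)*(k + 5)*(k + 8)/24.
R(k) = B(k−1)·f(k)/C(k) = k*(k + 3)*(k + 7)*(k + 8)/(12*(2*k + 9)); s_k = R·t_k = k*(-k - 8)/(3*(k**2 + 8*k + 12)).
Δs = 4*(-2*k - 9)/(k**4 + 18*k**3 + 113*k**2 + 288*k + 252), as required.
Evaluate s at k=10 and k=1: -5/16 and -1/7; difference -19/112.

Σ = -19/112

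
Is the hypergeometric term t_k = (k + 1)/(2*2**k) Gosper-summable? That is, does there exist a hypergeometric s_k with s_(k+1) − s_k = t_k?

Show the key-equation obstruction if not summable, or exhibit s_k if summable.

Yes. s_k = (-k - 2)/2**k.

The ratio is (k + 2)/(2*(k + 1)).
So A=1/2 and B=1, with C=k + 1.
Key eq: (1/2)·f(k+1) = (1)·f(k) + (k + 1).
From deg A=0, deg B=0, deg C=1: d=1.
Coefficient equations give f(k) = -2*(k + 2).
Then R = B(k−1)f/C = -2*(k + 2)/(k + 1), so s_k = R(k)·t_k = (-k - 2)/2**k.
Verify: (k + 1)/(2*2**k) matches t_k.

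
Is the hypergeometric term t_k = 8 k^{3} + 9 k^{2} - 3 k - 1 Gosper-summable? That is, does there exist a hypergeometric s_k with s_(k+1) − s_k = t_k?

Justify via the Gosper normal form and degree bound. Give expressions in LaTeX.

Yes. s_k = k \left(2 k^{3} - k^{2} - 4 k + 2\right).

r(k) = (8*k**3 + 33*k**2 + 39*k + 13)/(8*k**3 + 9*k**2 - 3*k - 1) after simplifying.
Gosper form: A/B · C(k+1)/C(k) with A=1, B=1, C=k**3 + 9*k**2/8 - 3*k/8 - 1/8.
Set up (1)·f(k+1) − (1)·f(k) − (k**3 + 9*k**2/8 - 3*k/8 - 1/8) = 0.
deg f ≤ 4 (via 0,0,3).
Coefficient equations give f(k) = k*(2*k - 1)*(k**2 - 2)/8.
So s_k = (B(k−1)f/C)·t_k = (k*(2*k - 1)*(k**2 - 2)/(8*k**3 + 9*k**2 - 3*k - 1))·t_k = k*(2*k**3 - k**2 - 4*k + 2).
Δs = 8*k**3 + 9*k**2 - 3*k - 1, as required.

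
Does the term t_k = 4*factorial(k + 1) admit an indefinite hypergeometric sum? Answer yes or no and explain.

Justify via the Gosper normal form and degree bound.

r(k) = k + 2 after simplifying.
So A=k + 2 and B=1, with C=1.
Key eq: (k + 2)·f(k+1) = (1)·f(k) + (1).
deg f ≤ -1 (via 1,0,0).
d = -1 < 0 ⇒ no nonzero polynomial f; not summable.

No — key equation has no polynomial f.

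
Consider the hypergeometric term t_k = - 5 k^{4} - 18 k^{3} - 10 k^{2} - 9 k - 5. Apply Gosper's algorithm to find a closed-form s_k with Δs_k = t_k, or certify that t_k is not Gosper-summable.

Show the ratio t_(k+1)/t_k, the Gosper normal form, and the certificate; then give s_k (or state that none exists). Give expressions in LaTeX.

s_k = k \left(- k^{4} - 2 k^{3} + 4 k^{2} - 4 k - 2\right)

The ratio is (5*k**4 + 38*k**3 + 94*k**2 + 103*k + 47)/(5*k**4 + 18*k**3 + 10*k**2 + 9*k + 5).
Take A(k)=1, B(k)=1, C(k)=k**4 + 18*k**3/5 + 2*k**2 + 9*k/5 + 1.
Key eq: (1)·f(k+1) = (1)·f(k) + (k**4 + 18*k**3/5 + 2*k**2 + 9*k/5 + 1).
deg f ≤ 5 (via 0,0,4).
Match coefficients ⇒ f(k) = k*(k**4 + 2*k**3 - 4*k**2 + 4*k + 2)/5.
R(k) = B(k−1)·f(k)/C(k) = k*(k**4 + 2*k**3 - 4*k**2 + 4*k + 2)/(5*k**4 + 18*k**3 + 10*k**2 + 9*k + 5); s_k = R·t_k = k*(-k**4 - 2*k**3 + 4*k**2 - 4*k - 2).
Check: Δs_k = -5*k**4 - 18*k**3 - 10*k**2 - 9*k - 5. ✓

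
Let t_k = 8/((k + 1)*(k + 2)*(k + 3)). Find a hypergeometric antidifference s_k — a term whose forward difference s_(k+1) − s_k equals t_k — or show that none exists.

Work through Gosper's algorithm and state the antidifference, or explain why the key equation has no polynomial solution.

Compute t_(k+1)/t_k: get (k + 1)/(k + 4).
Take A(k)=k + 1, B(k)=k + 4, C(k)=1.
Solve (k + 1)·f(k+1) − (k + 3)·f(k) = 1.
deg f ≤ 2 (via 1,1,0).
Coefficient equations give f(k) = k*(k + 3)/4.
R(k) = B(k−1)·f(k)/C(k) = k*(k + 3)**2/4; s_k = R·t_k = 2*k*(k + 3)/((k + 1)*(k + 2)).
s_(k+1) − s_k = 8/(k**3 + 6*k**2 + 11*k + 6) = t_k.

s_k = 2*k*(k + 3)/((k + 1)*(k + 2))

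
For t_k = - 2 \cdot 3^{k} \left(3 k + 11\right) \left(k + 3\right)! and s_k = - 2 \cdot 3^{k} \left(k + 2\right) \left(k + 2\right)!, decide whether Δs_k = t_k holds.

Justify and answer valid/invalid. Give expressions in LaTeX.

Invalid: residual 2 \cdot 3^{k} \left(3 k + 8\right) \left(k + 2\right)! ≠ 0.

s_(k+1) = -6*3**k*(k + 3)*factorial(k + 3)
s_(k+1) − s_k = -2*3**k*(3*k**2 + 17*k + 25)*factorial(k + 2)
(s_(k+1) − s_k) − t_k = 2*3**k*(3*k + 8)*factorial(k + 2)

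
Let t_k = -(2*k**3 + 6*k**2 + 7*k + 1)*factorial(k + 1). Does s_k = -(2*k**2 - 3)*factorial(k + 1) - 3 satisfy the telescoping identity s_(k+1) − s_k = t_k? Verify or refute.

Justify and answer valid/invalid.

s_(k+1) = -(2*(k + 1)**2 - 3)*factorial(k + 2) - 3
s_(k+1) − s_k = -(2*k**3 + 6*k**2 + 7*k + 1)*factorial(k + 1)
(s_(k+1) − s_k) − t_k = 0

valid (s_(k+1) − s_k reduces to t_k)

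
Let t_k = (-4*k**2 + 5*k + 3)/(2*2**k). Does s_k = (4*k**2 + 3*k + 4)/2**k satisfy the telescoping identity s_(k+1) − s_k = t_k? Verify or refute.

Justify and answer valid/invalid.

valid; difference matches t_k

s_(k+1) = (4*k**2 + 11*k + 11)/(2*2**k)
s_(k+1) − s_k = (-4*k**2 + 5*k + 3)/(2*2**k)
(s_(k+1) − s_k) − t_k = 0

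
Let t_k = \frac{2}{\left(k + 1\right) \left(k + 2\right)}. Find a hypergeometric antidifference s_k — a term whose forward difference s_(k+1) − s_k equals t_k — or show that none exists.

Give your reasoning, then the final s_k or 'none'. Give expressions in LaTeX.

s_k = \frac{2 k}{k + 1}

Ratio r(k) = (k + 1)/(k + 3).
Factor: A=k + 1; B=k + 3; C=1.
f must satisfy (k + 1)·f(k+1) − (k + 2)·f(k) = 1.
d = 1 from the (1,1,0) case.
Match coefficients ⇒ f(k) = k.
R(k) = B(k−1)·f(k)/C(k) = k*(k + 2); s_k = R·t_k = 2*k/(k + 1).
s_(k+1) − s_k = 2/(k**2 + 3*k + 2) = t_k.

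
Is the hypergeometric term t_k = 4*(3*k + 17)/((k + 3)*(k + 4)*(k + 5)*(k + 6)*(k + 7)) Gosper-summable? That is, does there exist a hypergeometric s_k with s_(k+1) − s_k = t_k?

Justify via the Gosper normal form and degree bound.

The ratio is (k + 3)*(3*k + 20)/((k + 8)*(3*k + 17)).
So A=k + 3 and B=k + 8, with C=k + 17/3.
Solve (k + 3)·f(k+1) − (k + 7)·f(k) = k + 17/3.
From deg A=1, deg B=1, deg C=1: d=4.
Match coefficients ⇒ f(k) = k*(k + 5)*(k**2 + 13*k + 54)/216.
Certificate R = B(k−1)f/C = k*(k + 5)*(k + 7)*(k**2 + 13*k + 54)/(72*(3*k + 17)) gives s_k = k*(k**2 + 13*k + 54)/(18*(k**3 + 13*k**2 + 54*k + 72)).
s_(k+1) − s_k = 4*(3*k + 17)/(k**5 + 25*k**4 + 245*k**3 + 1175*k**2 + 2754*k + 2520) = t_k.

Yes. s_k = k*(k**2 + 13*k + 54)/(18*(k**3 + 13*k**2 + 54*k + 72)).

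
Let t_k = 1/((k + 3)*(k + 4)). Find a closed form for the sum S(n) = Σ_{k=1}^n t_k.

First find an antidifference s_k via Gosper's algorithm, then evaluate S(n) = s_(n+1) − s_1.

Ratio r(k) = (k + 3)/(k + 5).
Factor: A=k + 3; B=k + 5; C=1.
Key eq: (k + 3)·f(k+1) = (k + 4)·f(k) + (1).
From deg A=1, deg B=1, deg C=0: d=1.
Coefficient equations give f(k) = k/3.
Then R = B(k−1)f/C = k*(k + 4)/3, so s_k = R(k)·t_k = k/(3*(k + 3)).
s_(k+1) − s_k = 1/(k**2 + 7*k + 12) = t_k.
Evaluate: s_(n+1) = (n + 1)/(3*(n + 4)); subtract s_(1) = 1/12 ⇒ S(n) = n/(4*(n + 4)).

S(n) = n/(4*(n + 4))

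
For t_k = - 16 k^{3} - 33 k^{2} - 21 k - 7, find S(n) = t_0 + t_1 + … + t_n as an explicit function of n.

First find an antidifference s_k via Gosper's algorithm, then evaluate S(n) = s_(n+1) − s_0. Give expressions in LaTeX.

S(n) = - 4 n^{4} - 19 n^{3} - 31 n^{2} - 23 n - 7

t_(k+1)/t_k = (16*k**3 + 81*k**2 + 135*k + 77)/(16*k**3 + 33*k**2 + 21*k + 7).
Gosper form: A/B · C(k+1)/C(k) with A=1, B=1, C=k**3 + 33*k**2/16 + 21*k/16 + 7/16.
Solve (1)·f(k+1) − (1)·f(k) = k**3 + 33*k**2/16 + 21*k/16 + 7/16.
Degrees (0,0,3) ⇒ d ≤ 4.
Match coefficients ⇒ f(k) = k*(4*k**3 + 3*k**2 - 2*k + 2)/16.
Certificate R = B(k−1)f/C = k*(4*k**3 + 3*k**2 - 2*k + 2)/(16*k**3 + 33*k**2 + 21*k + 7) gives s_k = k*(-4*k**3 - 3*k**2 + 2*k - 2).
s_(k+1) − s_k = -16*k**3 - 33*k**2 - 21*k - 7 = t_k.
Σ_(k=0)^n t_k = s_(n+1) − s_(0) = (-4*n**4 - 19*n**3 - 31*n**2 - 23*n - 7) − (0), i.e. -4*n**4 - 19*n**3 - 31*n**2 - 23*n - 7.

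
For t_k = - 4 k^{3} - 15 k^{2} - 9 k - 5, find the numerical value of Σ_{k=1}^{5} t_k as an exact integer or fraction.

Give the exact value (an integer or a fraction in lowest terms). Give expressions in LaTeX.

t_(k+1)/t_k = (4*k**3 + 27*k**2 + 51*k + 33)/(4*k**3 + 15*k**2 + 9*k + 5).
Normal form (A,B,C) = (1, 1, k**3 + 15*k**2/4 + 9*k/4 + 5/4).
Key eq: (1)·f(k+1) = (1)·f(k) + (k**3 + 15*k**2/4 + 9*k/4 + 5/4).
From deg A=0, deg B=0, deg C=3: d=4.
Solving with deg f ≤ 4: f(k) = k*(k**3 + 3*k**2 - 2*k + 3)/4.
Then R = B(k−1)f/C = k*(k**3 + 3*k**2 - 2*k + 3)/(4*k**3 + 15*k**2 + 9*k + 5), so s_k = R(k)·t_k = k*(-k**3 - 3*k**2 + 2*k - 3).
s_(k+1) − s_k = -4*k**3 - 15*k**2 - 9*k - 5 = t_k.
Sum = s_(6) − s_(1); s_(6) = -1890, s_(1) = -5 ⇒ -1885.

Σ = -1885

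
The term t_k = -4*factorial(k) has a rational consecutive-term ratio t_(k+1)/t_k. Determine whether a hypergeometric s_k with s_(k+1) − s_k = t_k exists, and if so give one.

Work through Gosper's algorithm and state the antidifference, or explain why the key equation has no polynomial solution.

Step 1: r(k) = k + 1.
Normal form (A,B,C) = (k + 1, 1, 1).
Solve (k + 1)·f(k+1) − (1)·f(k) = 1.
Degrees (1,0,0) ⇒ d ≤ -1.
deg f ≤ -1 is impossible — no certificate.

not Gosper-summable; s_k does not exist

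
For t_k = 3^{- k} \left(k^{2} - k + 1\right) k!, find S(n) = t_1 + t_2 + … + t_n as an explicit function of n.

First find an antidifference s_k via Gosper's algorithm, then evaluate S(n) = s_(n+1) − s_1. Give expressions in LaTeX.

S(n) = 3^{- n} \left(- 3^{n} + n^{2} n! + 2 n n! + n!\right)

Ratio r(k) = -(k + 1)*(k - (k + 1)**2)/(3*k**2 - 3*k + 3).
So A=k/3 + 1/3 and B=1, with C=k**2 - k + 1.
Set up (k/3 + 1/3)·f(k+1) − (1)·f(k) − (k**2 - k + 1) = 0.
From deg A=1, deg B=0, deg C=2: d=1.
Match coefficients ⇒ f(k) = 3*k.
R(k) = B(k−1)·f(k)/C(k) = 3*k/(k**2 - k + 1); s_k = R·t_k = 3**(1 - k)*k*factorial(k).
Δs = (k**2 - k + 1)*factorial(k)/3**k, as required.
Evaluate: s_(n+1) = (n + 1)*factorial(n + 1)/3**n; subtract s_(1) = 1 ⇒ S(n) = (-3**n + n**2*factorial(n) + 2*n*factorial(n) + factorial(n))/3**n.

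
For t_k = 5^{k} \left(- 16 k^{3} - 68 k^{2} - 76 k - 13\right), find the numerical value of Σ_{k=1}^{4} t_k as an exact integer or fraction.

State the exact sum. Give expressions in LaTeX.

Σ = -1693740

The ratio is 5*(16*k**3 + 116*k**2 + 260*k + 173)/(16*k**3 + 68*k**2 + 76*k + 13).
Normal form (A,B,C) = (5, 1, k**3 + 17*k**2/4 + 19*k/4 + 13/16).
f must satisfy (5)·f(k+1) − (1)·f(k) = k**3 + 17*k**2/4 + 19*k/4 + 13/16.
Degrees (0,0,3) ⇒ d ≤ 3.
Match coefficients ⇒ f(k) = (4*k**3 + 2*k**2 - k - 3)/16.
So s_k = (B(k−1)f/C)·t_k = ((4*k**3 + 2*k**2 - k - 3)/(16*k**3 + 68*k**2 + 76*k + 13))·t_k = 5**k*(-4*k**3 - 2*k**2 + k + 3).
s_(k+1) − s_k = 5**k*(-16*k**3 - 68*k**2 - 76*k - 13) = t_k.
Evaluate s at k=5 and k=1: -1693750 and -10; difference -1693740.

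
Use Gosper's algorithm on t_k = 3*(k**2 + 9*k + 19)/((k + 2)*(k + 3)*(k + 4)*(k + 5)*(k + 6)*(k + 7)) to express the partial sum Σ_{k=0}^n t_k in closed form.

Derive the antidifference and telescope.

Ratio r(k) = (k + 2)*(9*k + (k + 1)**2 + 28)/((k + 8)*(k**2 + 9*k + 19)).
Gosper form: A/B · C(k+1)/C(k) with A=k + 2, B=k + 8, C=k**2 + 9*k + 19.
f must satisfy (k + 2)·f(k+1) − (k + 7)·f(k) = k**2 + 9*k + 19.
Degrees (1,1,2) ⇒ d ≤ 5.
Solving with deg f ≤ 5: f(k) = k*(k + 3)*(k + 5)*(k**2 + 12*k + 44)/144.
So s_k = (B(k−1)f/C)·t_k = (k*(k + 3)*(k + 5)*(k + 7)*(k**2 + 12*k + 44)/(144*(k**2 + 9*k + 19)))·t_k = k*(k**2 + 12*k + 44)/(48*(k**3 + 12*k**2 + 44*k + 48)).
s_(k+1) − s_k = 3*(k**2 + 9*k + 19)/(k**6 + 27*k**5 + 295*k**4 + 1665*k**3 + 5104*k**2 + 8028*k + 5040) = t_k.
Σ_(k=0)^n t_k = s_(n+1) − s_(0) = ((n**3 + 15*n**2 + 71*n + 57)/(48*(n**3 + 15*n**2 + 71*n + 105))) − (0), i.e. (n**3 + 15*n**2 + 71*n + 57)/(48*(n**3 + 15*n**2 + 71*n + 105)).

S(n) = (n**3 + 15*n**2 + 71*n + 57)/(48*(n**3 + 15*n**2 + 71*n + 105))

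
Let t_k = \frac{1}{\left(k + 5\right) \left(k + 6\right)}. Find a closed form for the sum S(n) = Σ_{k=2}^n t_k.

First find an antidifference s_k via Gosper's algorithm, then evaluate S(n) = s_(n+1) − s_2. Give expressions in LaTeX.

S(n) = \frac{n - 1}{7 \left(n + 6\right)}

Compute t_(k+1)/t_k: get (k + 5)/(k + 7).
Normal form (A,B,C) = (k + 5, k + 7, 1).
f must satisfy (k + 5)·f(k+1) − (k + 6)·f(k) = 1.
Bound: deg f ≤ 1.
Solve for f: f(k) = k/5 (degree 1 ≤ 1).
Certificate R = B(k−1)f/C = k*(k + 6)/5 gives s_k = k/(5*(k + 5)).
s_(k+1) − s_k = 1/(k**2 + 11*k + 30) = t_k.
s_(n+1) = (n + 1)/(5*(n + 6)) and s_(2) = 2/35, so S(n) = (n - 1)/(7*(n + 6)).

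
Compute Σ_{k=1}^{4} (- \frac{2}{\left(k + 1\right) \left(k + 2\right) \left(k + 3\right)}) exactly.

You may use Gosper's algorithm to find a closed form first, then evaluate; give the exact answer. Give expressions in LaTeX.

Σ = -1/7

Ratio r(k) = (k + 1)/(k + 4).
Factor: A=k + 1; B=k + 4; C=1.
Solve (k + 1)·f(k+1) − (k + 3)·f(k) = 1.
Degrees (1,1,0) ⇒ d ≤ 2.
Solving with deg f ≤ 2: f(k) = k*(k + 3)/4.
Certificate R = B(k−1)f/C = k*(k + 3)**2/4 gives s_k = k*(-k - 3)/(2*(k + 1)*(k + 2)).
s_(k+1) − s_k = -2/(k**3 + 6*k**2 + 11*k + 6) = t_k.
Telescoping: Σ = s_(5) − s_(1) = -10/21 − (-1/3) = -1/7.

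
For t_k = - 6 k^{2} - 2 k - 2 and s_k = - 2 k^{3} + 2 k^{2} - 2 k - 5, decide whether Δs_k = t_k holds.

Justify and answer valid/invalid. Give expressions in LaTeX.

s_(k+1) = -2*k**3 - 4*k**2 - 4*k - 7
s_(k+1) − s_k = -6*k**2 - 2*k - 2
(s_(k+1) − s_k) − t_k = 0

Valid: the claim telescopes to t_k.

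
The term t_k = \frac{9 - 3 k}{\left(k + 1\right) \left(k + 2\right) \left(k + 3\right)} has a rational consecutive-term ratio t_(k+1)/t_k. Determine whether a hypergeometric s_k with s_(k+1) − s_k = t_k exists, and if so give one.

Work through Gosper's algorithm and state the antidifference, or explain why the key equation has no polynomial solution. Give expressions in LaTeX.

Step 1: r(k) = (k - 2)*(k + 1)/((k - 3)*(k + 4)).
Factor: A=k + 1; B=k + 4; C=k - 3.
Need (k + 1)·f(k+1) − (k + 3)·f(k) = k - 3.
Degrees (1,1,1) ⇒ d ≤ 2.
Solve for f: f(k) = -k*(k + 5)/2 (degree 2 ≤ 2).
So s_k = (B(k−1)f/C)·t_k = (-k*(k + 3)*(k + 5)/(2*(k - 3)))·t_k = 3*k*(k + 5)/(2*(k + 1)*(k + 2)).
Check: Δs_k = 3*(3 - k)/(k**3 + 6*k**2 + 11*k + 6). ✓

s_k = \frac{3 k \left(k + 5\right)}{2 \left(k + 1\right) \left(k + 2\right)}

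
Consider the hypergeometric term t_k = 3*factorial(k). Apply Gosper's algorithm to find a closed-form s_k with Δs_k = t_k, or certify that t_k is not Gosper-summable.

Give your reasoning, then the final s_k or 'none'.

not Gosper-summable; s_k does not exist

The ratio is k + 1.
Factor: A=k + 1; B=1; C=1.
Need (k + 1)·f(k+1) − (1)·f(k) = 1.
deg f ≤ -1 (via 1,0,0).
d = -1 < 0 ⇒ no nonzero polynomial f; not summable.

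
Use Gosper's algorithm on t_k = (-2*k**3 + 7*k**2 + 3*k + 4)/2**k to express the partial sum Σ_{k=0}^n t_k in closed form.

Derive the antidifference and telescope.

Compute t_(k+1)/t_k: get (2*k**3 - k**2 - 11*k - 12)/(2*(2*k**3 - 7*k**2 - 3*k - 4)).
A = 1/2, B = 1, C = k**3 - 7*k**2/2 - 3*k/2 - 2.
Set up (1/2)·f(k+1) − (1)·f(k) − (k**3 - 7*k**2/2 - 3*k/2 - 2) = 0.
Degrees (0,0,3) ⇒ d ≤ 3.
Match coefficients ⇒ f(k) = -(k - 1)*(2*k**2 + k + 2).
Get s_k = R·t_k = 2**(1 - k)*(2*k**3 - k**2 + k - 2) with R(k) = B(k−1)f(k)/C(k) = -2*(k - 1)*(2*k**2 + k + 2)/((k - 4)*(2*k**2 + k + 1)).
Check: Δs_k = (-2*k**3 + 7*k**2 + 3*k + 4)/2**k. ✓
Evaluate: s_(n+1) = n*(2*n**2 + 5*n + 5)/2**n; subtract s_(0) = -4 ⇒ S(n) = (2**(n + 2) + 2*n**3 + 5*n**2 + 5*n)/2**n.

S(n) = (2**(n + 2) + 2*n**3 + 5*n**2 + 5*n)/2**n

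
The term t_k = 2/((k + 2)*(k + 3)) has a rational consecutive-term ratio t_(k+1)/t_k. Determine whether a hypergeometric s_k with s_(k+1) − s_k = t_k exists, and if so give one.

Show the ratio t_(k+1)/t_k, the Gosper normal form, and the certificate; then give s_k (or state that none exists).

s_k = k/(k + 2)

t_(k+1)/t_k = (k + 2)/(k + 4).
So A=k + 2 and B=k + 4, with C=1.
Solve (k + 2)·f(k+1) − (k + 3)·f(k) = 1.
From deg A=1, deg B=1, deg C=0: d=1.
A polynomial solution: f(k) = k/2.
Get s_k = R·t_k = k/(k + 2) with R(k) = B(k−1)f(k)/C(k) = k*(k + 3)/2.
Δs = 2/(k**2 + 5*k + 6), as required.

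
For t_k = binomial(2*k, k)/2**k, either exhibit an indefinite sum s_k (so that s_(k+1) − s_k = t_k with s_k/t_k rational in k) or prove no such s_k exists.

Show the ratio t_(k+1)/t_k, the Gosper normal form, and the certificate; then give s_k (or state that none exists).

t_(k+1)/t_k = (2*k + 1)/(k + 1).
Normal form (A,B,C) = (2*k + 1, k + 1, 1).
Solve (2*k + 1)·f(k+1) − (k)·f(k) = 1.
d = -1 from the (1,1,0) case.
Bound -1 < 0, so the key equation has no polynomial solution.

none (Gosper's algorithm certifies no s_k)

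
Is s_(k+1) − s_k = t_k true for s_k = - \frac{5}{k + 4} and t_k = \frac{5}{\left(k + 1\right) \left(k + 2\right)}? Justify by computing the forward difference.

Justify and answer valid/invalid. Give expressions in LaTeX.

Invalid: residual \frac{30 \left(- k - 3\right)}{k^{4} + 12 k^{3} + 49 k^{2} + 78 k + 40} ≠ 0.

s_(k+1) = -5/(k + 5)
s_(k+1) − s_k = 5/((k + 4)*(k + 5))
(s_(k+1) − s_k) − t_k = 30*(-k - 3)/(k**4 + 12*k**3 + 49*k**2 + 78*k + 40)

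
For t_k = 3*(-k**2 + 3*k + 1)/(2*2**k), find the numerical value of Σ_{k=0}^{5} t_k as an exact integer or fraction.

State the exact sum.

The ratio is (k**2 - k - 3)/(2*(k**2 - 3*k - 1)).
Factor: A=1/2; B=1; C=k**2 - 3*k - 1.
Set up (1/2)·f(k+1) − (1)·f(k) − (k**2 - 3*k - 1) = 0.
Bound: deg f ≤ 2.
Solving with deg f ≤ 2: f(k) = -2*(k**2 - k - 1).
Get s_k = R·t_k = 3*(k**2 - k - 1)/2**k with R(k) = B(k−1)f(k)/C(k) = -2*(k**2 - k - 1)/(k**2 - 3*k - 1).
Check: Δs_k = 3*(-k**2 + 3*k + 1)/(2*2**k). ✓
Σ_(k=0)^(5) t_k = s_(6) − s_(0) = 87/64 − (-3) = 279/64.

Σ = 279/64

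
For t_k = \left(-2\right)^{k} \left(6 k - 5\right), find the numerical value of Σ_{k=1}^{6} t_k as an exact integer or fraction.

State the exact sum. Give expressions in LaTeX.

Σ = 1410

Compute t_(k+1)/t_k: get 2*(-6*k - 1)/(6*k - 5).
Gosper form: A/B · C(k+1)/C(k) with A=-2, B=1, C=k - 5/6.
Key eq: (-2)·f(k+1) = (1)·f(k) + (k - 5/6).
deg f ≤ 1 (via 0,0,1).
A polynomial solution: f(k) = -(2*k - 3)/6.
Then R = B(k−1)f/C = -(2*k - 3)/(6*k - 5), so s_k = R(k)·t_k = (-2)**k*(3 - 2*k).
Verify: (-2)**k*(6*k - 5) matches t_k.
Evaluate s at k=7 and k=1: 1408 and -2; difference 1410.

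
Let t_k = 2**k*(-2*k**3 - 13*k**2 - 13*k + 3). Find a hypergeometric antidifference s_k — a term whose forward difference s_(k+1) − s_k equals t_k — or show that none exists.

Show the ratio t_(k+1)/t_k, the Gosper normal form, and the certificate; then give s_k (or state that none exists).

s_k = 2**k*(-2*k**3 - k**2 + 3*k + 3)

The ratio is 2*(2*k**3 + 19*k**2 + 45*k + 25)/(2*k**3 + 13*k**2 + 13*k - 3).
So A=2 and B=1, with C=k**3 + 13*k**2/2 + 13*k/2 - 3/2.
Solve (2)·f(k+1) − (1)·f(k) = k**3 + 13*k**2/2 + 13*k/2 - 3/2.
deg f ≤ 3 (via 0,0,3).
Match coefficients ⇒ f(k) = (2*k**3 + k**2 - 3*k - 3)/2.
So s_k = (B(k−1)f/C)·t_k = ((2*k**3 + k**2 - 3*k - 3)/((2*k + 3)*(k**2 + 5*k - 1)))·t_k = 2**k*(-2*k**3 - k**2 + 3*k + 3).
s_(k+1) − s_k = 2**k*(-2*k**3 - 13*k**2 - 13*k + 3) = t_k.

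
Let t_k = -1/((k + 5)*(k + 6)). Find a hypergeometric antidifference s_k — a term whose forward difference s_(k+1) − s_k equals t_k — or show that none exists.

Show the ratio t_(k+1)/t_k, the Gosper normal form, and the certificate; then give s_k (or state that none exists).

r(k) = (k + 5)/(k + 7) after simplifying.
So A=k + 5 and B=k + 7, with C=1.
Key eq: (k + 5)·f(k+1) = (k + 6)·f(k) + (1).
From deg A=1, deg B=1, deg C=0: d=1.
Solving with deg f ≤ 1: f(k) = k/5.
Certificate R = B(k−1)f/C = k*(k + 6)/5 gives s_k = -k/(5*k + 25).
s_(k+1) − s_k = -1/(k**2 + 11*k + 30) = t_k.

s_k = -k/(5*k + 25)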